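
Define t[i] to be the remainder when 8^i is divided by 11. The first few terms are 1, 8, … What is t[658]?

5

We have t[0] = 1,  t[1] = 8,  t[2] = 9,  t[3] = 6,  t[4] = 4,  t[5] = 10,  t[6] = 3,  t[7] = 2,  t[8] = 5,  t[9] = 7,  t[10] = 1.
The sequence repeats with period 10.
So t[658] = t[0 + ((658-0) mod 10)] = t[8] = 5.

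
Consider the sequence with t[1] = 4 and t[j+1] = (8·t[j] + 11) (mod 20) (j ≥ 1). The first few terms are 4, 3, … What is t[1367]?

15

t[1] = 4,  t[2] = 3,  t[3] = 15,  t[4] = 11,  t[5] = 19,  t[6] = 3.
Since t[6] = t[2] = 3, the sequence is eventually periodic: after a pre-period of length 1 it cycles with period 4.
For j ≥ 2, t[j] depends only on (j - 2) mod 4. (1367 - 2) mod 4 = 1, so t[1367] = t[3] = 15.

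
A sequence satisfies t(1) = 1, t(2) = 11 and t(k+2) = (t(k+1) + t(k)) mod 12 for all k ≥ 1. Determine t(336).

We have t(1) = 1, t(2) = 11, t(3) = 0, t(4) = 11, t(5) = 11, t(6) = 10, t(7) = 9, t(8) = 7, t(9) = 4, t(10) = 11, t(11) = 3, t(12) = 2, t(13) = 5, t(14) = 7, t(15) = 0, t(16) = 7, t(17) = 7, t(18) = 2, t(19) = 9, t(20) = 11, t(21) = 8, t(22) = 7, t(23) = 3, t(24) = 10, t(25) = 1, t(26) = 11.
The sequence repeats with period 24.
So t(336) = t(1 + ((336-1) mod 24)) = t(24) = 10.

10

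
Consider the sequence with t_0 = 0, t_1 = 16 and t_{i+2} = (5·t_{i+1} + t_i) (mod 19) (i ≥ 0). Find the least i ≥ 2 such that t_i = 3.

19

Computing terms: t_0 = 0; t_1 = 16; t_2 = 4; t_3 = 17; t_4 = 13; t_5 = 6; t_6 = 5; t_7 = 12; t_8 = 8; t_9 = 14; t_{10} = 2; t_{11} = 5; t_{12} = 8; t_{13} = 7; t_{14} = 5; t_{15} = 13; t_{16} = 13; t_{17} = 2; t_{18} = 4; t_{19} = 3; t_{20} = 0; t_{21} = 3; t_{22} = 15; t_{23} = 2; t_{24} = 6; t_{25} = 13; t_{26} = 14; t_{27} = 7; t_{28} = 11; t_{29} = 5; t_{30} = 17; t_{31} = 14; t_{32} = 11; t_{33} = 12; t_{34} = 14; t_{35} = 6; t_{36} = 6; t_{37} = 17; t_{38} = 15; t_{39} = 16; t_{40} = 0; t_{41} = 16.
The sequence repeats with period 40.
The value 3 first appears (with i ≥ 2) at t_{19}.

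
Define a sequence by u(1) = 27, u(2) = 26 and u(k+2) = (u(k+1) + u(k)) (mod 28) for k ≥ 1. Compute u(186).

23

u(1) = 27,  u(2) = 26,  u(3) = 25,  u(4) = 23,  u(5) = 20,  u(6) = 15,  u(7) = 7,  u(8) = 22,  u(9) = 1,  u(10) = 23,  u(11) = 24,  u(12) = 19,  u(13) = 15,  u(14) = 6,  u(15) = 21,  u(16) = 27,  u(17) = 20,  u(18) = 19,  u(19) = 11,  u(20) = 2,  u(21) = 13,  u(22) = 15,  u(23) = 0,  u(24) = 15,  u(25) = 15,  u(26) = 2,  u(27) = 17,  u(28) = 19,  u(29) = 8,  u(30) = 27,  u(31) = 7,  u(32) = 6,  u(33) = 13,  u(34) = 19,  u(35) = 4,  u(36) = 23,  u(37) = 27,  u(38) = 22,  u(39) = 21,  u(40) = 15,  u(41) = 8,  u(42) = 23,  u(43) = 3,  u(44) = 26,  u(45) = 1,  u(46) = 27,  u(47) = 0,  u(48) = 27,  u(49) = 27,  u(50) = 26.
The sequence repeats with period 48.
(186 - 1) mod 48 = 41, so u(186) = u(42) = 23.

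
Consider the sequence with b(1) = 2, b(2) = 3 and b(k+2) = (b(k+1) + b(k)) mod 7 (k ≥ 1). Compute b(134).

We have b(1) = 2,  b(2) = 3,  b(3) = 5,  b(4) = 1,  b(5) = 6,  b(6) = 0,  b(7) = 6,  b(8) = 6,  b(9) = 5,  b(10) = 4,  b(11) = 2,  b(12) = 6,  b(13) = 1,  b(14) = 0,  b(15) = 1,  b(16) = 1,  b(17) = 2,  b(18) = 3.
Since (b(17), b(18)) = (b(1), b(2)) = (2, 3) (two consecutive terms determine the rest), the sequence is periodic with period 16.
So b(134) = b(1 + ((134-1) mod 16)) = b(6) = 0.

0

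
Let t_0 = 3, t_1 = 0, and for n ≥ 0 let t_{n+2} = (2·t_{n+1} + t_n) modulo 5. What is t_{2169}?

4

t_0 = 3; t_1 = 0; t_2 = 3; t_3 = 1; t_4 = 0; t_5 = 1; t_6 = 2; t_7 = 0; t_8 = 2; t_9 = 4; t_{10} = 0; t_{11} = 4; t_{12} = 3; t_{13} = 0.
Since (t_{12}, t_{13}) = (t_0, t_1) = (3, 0) (two consecutive terms determine the rest), the sequence is periodic with period 12.
(2169 - 0) mod 12 = 9, so t_{2169} = t_9 = 4.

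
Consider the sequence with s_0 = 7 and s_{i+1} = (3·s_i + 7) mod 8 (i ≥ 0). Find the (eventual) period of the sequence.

4

Computing terms: s_0 = 7; s_1 = 4; s_2 = 3; s_3 = 0; s_4 = 7.
Since s_4 = s_0 = 7, the sequence is periodic with period 4.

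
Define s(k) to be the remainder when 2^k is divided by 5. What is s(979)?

Computing terms: s(1) = 2; s(2) = 4; s(3) = 3; s(4) = 1; s(5) = 2.
The sequence repeats with period 4.
(979 - 1) mod 4 = 2, so s(979) = s(3) = 3.

3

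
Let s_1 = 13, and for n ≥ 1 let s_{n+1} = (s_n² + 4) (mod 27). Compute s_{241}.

5

We have s_1 = 13,  s_2 = 11,  s_3 = 17,  s_4 = 23,  s_5 = 20,  s_6 = 26,  s_7 = 5,  s_8 = 2,  s_9 = 8,  s_{10} = 14,  s_{11} = 11.
Since s_{11} = s_2 = 11, the sequence is eventually periodic: after a pre-period of length 1 it cycles with period 9.
For n ≥ 2, s_n depends only on (n - 2) mod 9. (241 - 2) mod 9 = 5, so s_{241} = s_7 = 5.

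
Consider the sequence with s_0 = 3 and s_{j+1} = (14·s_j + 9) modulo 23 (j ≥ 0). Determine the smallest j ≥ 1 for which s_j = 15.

s_0 = 3,  s_1 = 5,  s_2 = 10,  s_3 = 11,  s_4 = 2,  s_5 = 14,  s_6 = 21,  s_7 = 4,  s_8 = 19,  s_9 = 22,  s_{10} = 18,  s_{11} = 8,  s_{12} = 6,  s_{13} = 1,  s_{14} = 0,  s_{15} = 9,  s_{16} = 20,  s_{17} = 13,  s_{18} = 7,  s_{19} = 15,  s_{20} = 12,  s_{21} = 16,  s_{22} = 3.
The sequence repeats with period 22.
The value 15 first appears (with j ≥ 1) at s_{19}.

19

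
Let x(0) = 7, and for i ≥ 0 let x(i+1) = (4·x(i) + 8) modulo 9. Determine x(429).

1

We have x(0) = 7,  x(1) = 0,  x(2) = 8,  x(3) = 4,  x(4) = 6,  x(5) = 5,  x(6) = 1,  x(7) = 3,  x(8) = 2,  x(9) = 7.
The sequence repeats with period 9.
So x(429) = x(0 + ((429-0) mod 9)) = x(6) = 1.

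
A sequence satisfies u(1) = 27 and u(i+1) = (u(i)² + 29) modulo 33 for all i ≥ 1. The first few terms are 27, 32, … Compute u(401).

21

Listing terms: u(1) = 27; u(2) = 32; u(3) = 30; u(4) = 5; u(5) = 21; u(6) = 8; u(7) = 27.
The sequence repeats with period 6.
So u(401) = u(1 + ((401-1) mod 6)) = u(5) = 21.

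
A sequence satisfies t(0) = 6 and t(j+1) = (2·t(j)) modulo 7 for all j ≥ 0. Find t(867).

6

We have t(0) = 6,  t(1) = 5,  t(2) = 3,  t(3) = 6.
Since t(3) = t(0) = 6, the sequence is periodic with period 3.
So t(867) = t(0 + ((867-0) mod 3)) = t(0) = 6.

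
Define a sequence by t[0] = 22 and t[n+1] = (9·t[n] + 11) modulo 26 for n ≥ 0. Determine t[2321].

We have t[0] = 22; t[1] = 1; t[2] = 20; t[3] = 9; t[4] = 14; t[5] = 7; t[6] = 22.
The sequence repeats with period 6.
(2321 - 0) mod 6 = 5, so t[2321] = t[5] = 7.

7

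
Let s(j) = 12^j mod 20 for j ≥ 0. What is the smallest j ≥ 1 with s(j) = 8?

We have s(0) = 1; s(1) = 12; s(2) = 4; s(3) = 8; s(4) = 16; s(5) = 12.
Since s(5) = s(1) = 12, the sequence is eventually periodic: after a pre-period of length 1 it cycles with period 4.
The value 8 first appears (with j ≥ 1) at s(3).

3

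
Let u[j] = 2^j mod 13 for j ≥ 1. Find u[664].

Listing terms: u[1] = 2; u[2] = 4; u[3] = 8; u[4] = 3; u[5] = 6; u[6] = 12; u[7] = 11; u[8] = 9; u[9] = 5; u[10] = 10; u[11] = 7; u[12] = 1; u[13] = 2.
The sequence repeats with period 12.
So u[664] = u[1 + ((664-1) mod 12)] = u[4] = 3.

3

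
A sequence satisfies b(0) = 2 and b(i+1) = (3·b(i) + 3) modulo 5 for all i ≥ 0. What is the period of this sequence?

b(0) = 2,  b(1) = 4,  b(2) = 0,  b(3) = 3,  b(4) = 2.
The sequence repeats with period 4.

4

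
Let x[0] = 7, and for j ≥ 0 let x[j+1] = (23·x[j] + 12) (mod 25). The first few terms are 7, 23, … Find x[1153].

We have x[0] = 7; x[1] = 23; x[2] = 16; x[3] = 5; x[4] = 2; x[5] = 8; x[6] = 21; x[7] = 20; x[8] = 22; x[9] = 18; x[10] = 1; x[11] = 10; x[12] = 17; x[13] = 3; x[14] = 6; x[15] = 0; x[16] = 12; x[17] = 13; x[18] = 11; x[19] = 15; x[20] = 7.
The sequence repeats with period 20.
So x[1153] = x[0 + ((1153-0) mod 20)] = x[13] = 3.

3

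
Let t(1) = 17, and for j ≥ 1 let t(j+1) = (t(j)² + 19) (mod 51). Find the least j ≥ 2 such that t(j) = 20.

6

Listing terms: t(1) = 17, t(2) = 2, t(3) = 23, t(4) = 38, t(5) = 35, t(6) = 20, t(7) = 11, t(8) = 38.
Since t(8) = t(4) = 38, the sequence is eventually periodic: after a pre-period of length 3 it cycles with period 4.
The value 20 first appears (with j ≥ 2) at t(6).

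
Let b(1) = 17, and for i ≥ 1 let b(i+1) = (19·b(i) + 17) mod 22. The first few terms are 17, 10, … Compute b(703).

9

b(1) = 17; b(2) = 10; b(3) = 9; b(4) = 12; b(5) = 3; b(6) = 8; b(7) = 15; b(8) = 16; b(9) = 13; b(10) = 0; b(11) = 17.
The sequence repeats with period 10.
(703 - 1) mod 10 = 2, so b(703) = b(3) = 9.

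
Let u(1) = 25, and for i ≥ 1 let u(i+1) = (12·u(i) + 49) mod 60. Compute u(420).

We have u(1) = 25,  u(2) = 49,  u(3) = 37,  u(4) = 13,  u(5) = 25.
Since u(5) = u(1) = 25, the sequence is periodic with period 4.
(420 - 1) mod 4 = 3, so u(420) = u(4) = 13.

13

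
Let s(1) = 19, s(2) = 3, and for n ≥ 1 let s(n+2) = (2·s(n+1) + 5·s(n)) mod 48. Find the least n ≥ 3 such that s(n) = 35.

6

Computing terms: s(1) = 19,  s(2) = 3,  s(3) = 5,  s(4) = 25,  s(5) = 27,  s(6) = 35,  s(7) = 13,  s(8) = 9,  s(9) = 35,  s(10) = 19,  s(11) = 21,  s(12) = 41,  s(13) = 43,  s(14) = 3,  s(15) = 29,  s(16) = 25,  s(17) = 3,  s(18) = 35,  s(19) = 37,  s(20) = 9,  s(21) = 11,  s(22) = 19,  s(23) = 45,  s(24) = 41,  s(25) = 19,  s(26) = 3.
The sequence repeats with period 24.
The value 35 first appears (with n ≥ 3) at s(6).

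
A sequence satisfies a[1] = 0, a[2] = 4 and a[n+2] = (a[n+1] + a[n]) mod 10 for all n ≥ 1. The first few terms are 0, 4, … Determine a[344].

8

Computing terms: a[1] = 0, a[2] = 4, a[3] = 4, a[4] = 8, a[5] = 2, a[6] = 0, a[7] = 2, a[8] = 2, a[9] = 4, a[10] = 6, a[11] = 0, a[12] = 6, a[13] = 6, a[14] = 2, a[15] = 8, a[16] = 0, a[17] = 8, a[18] = 8, a[19] = 6, a[20] = 4, a[21] = 0, a[22] = 4.
Since (a[21], a[22]) = (a[1], a[2]) = (0, 4) (two consecutive terms determine the rest), the sequence is periodic with period 20.
(344 - 1) mod 20 = 3, so a[344] = a[4] = 8.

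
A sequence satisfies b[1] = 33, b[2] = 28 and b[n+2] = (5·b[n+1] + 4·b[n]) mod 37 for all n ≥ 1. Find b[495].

Listing terms: b[1] = 33,  b[2] = 28,  b[3] = 13,  b[4] = 29,  b[5] = 12,  b[6] = 28,  b[7] = 3,  b[8] = 16,  b[9] = 18,  b[10] = 6,  b[11] = 28,  b[12] = 16,  b[13] = 7,  b[14] = 25,  b[15] = 5,  b[16] = 14,  b[17] = 16,  b[18] = 25,  b[19] = 4,  b[20] = 9,  b[21] = 24,  b[22] = 8,  b[23] = 25,  b[24] = 9,  b[25] = 34,  b[26] = 21,  b[27] = 19,  b[28] = 31,  b[29] = 9,  b[30] = 21,  b[31] = 30,  b[32] = 12,  b[33] = 32,  b[34] = 23,  b[35] = 21,  b[36] = 12,  b[37] = 33,  b[38] = 28.
The sequence repeats with period 36.
(495 - 1) mod 36 = 26, so b[495] = b[27] = 19.

19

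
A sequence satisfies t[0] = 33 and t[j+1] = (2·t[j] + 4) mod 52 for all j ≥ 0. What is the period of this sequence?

12

Computing terms: t[0] = 33, t[1] = 18, t[2] = 40, t[3] = 32, t[4] = 16, t[5] = 36, t[6] = 24, t[7] = 0, t[8] = 4, t[9] = 12, t[10] = 28, t[11] = 8, t[12] = 20, t[13] = 44, t[14] = 40.
Since t[14] = t[2] = 40, the sequence is eventually periodic: after a pre-period of length 2 it cycles with period 12.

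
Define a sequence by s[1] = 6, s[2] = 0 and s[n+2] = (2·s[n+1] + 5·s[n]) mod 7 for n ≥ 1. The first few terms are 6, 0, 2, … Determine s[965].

4

Computing terms: s[1] = 6; s[2] = 0; s[3] = 2; s[4] = 4; s[5] = 4; s[6] = 0; s[7] = 6; s[8] = 5; s[9] = 5; s[10] = 0; s[11] = 4; s[12] = 1; s[13] = 1; s[14] = 0; s[15] = 5; s[16] = 3; s[17] = 3; s[18] = 0; s[19] = 1; s[20] = 2; s[21] = 2; s[22] = 0; s[23] = 3; s[24] = 6; s[25] = 6; s[26] = 0.
The sequence repeats with period 24.
So s[965] = s[1 + ((965-1) mod 24)] = s[5] = 4.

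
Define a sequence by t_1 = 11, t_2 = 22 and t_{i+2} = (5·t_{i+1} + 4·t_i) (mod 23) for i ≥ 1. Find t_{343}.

We have t_1 = 11; t_2 = 22; t_3 = 16; t_4 = 7; t_5 = 7; t_6 = 17; t_7 = 21; t_8 = 12; t_9 = 6; t_{10} = 9; t_{11} = 0; t_{12} = 13; t_{13} = 19; t_{14} = 9; t_{15} = 6; t_{16} = 20; t_{17} = 9; t_{18} = 10; t_{19} = 17; t_{20} = 10; t_{21} = 3; t_{22} = 9; t_{23} = 11; t_{24} = 22.
The sequence repeats with period 22.
(343 - 1) mod 22 = 12, so t_{343} = t_{13} = 19.

19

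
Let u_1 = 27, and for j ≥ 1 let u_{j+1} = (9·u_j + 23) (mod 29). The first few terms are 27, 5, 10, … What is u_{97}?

0

u_1 = 27,  u_2 = 5,  u_3 = 10,  u_4 = 26,  u_5 = 25,  u_6 = 16,  u_7 = 22,  u_8 = 18,  u_9 = 11,  u_{10} = 6,  u_{11} = 19,  u_{12} = 20,  u_{13} = 0,  u_{14} = 23,  u_{15} = 27.
The sequence repeats with period 14.
So u_{97} = u_{1 + ((97-1) mod 14)} = u_{13} = 0.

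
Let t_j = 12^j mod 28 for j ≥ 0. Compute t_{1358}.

We have t_0 = 1; t_1 = 12; t_2 = 4; t_3 = 20; t_4 = 16; t_5 = 24; t_6 = 8; t_7 = 12.
Since t_7 = t_1 = 12, the sequence is eventually periodic: after a pre-period of length 1 it cycles with period 6.
For j ≥ 1, t_j depends only on (j - 1) mod 6. (1358 - 1) mod 6 = 1, so t_{1358} = t_2 = 4.

4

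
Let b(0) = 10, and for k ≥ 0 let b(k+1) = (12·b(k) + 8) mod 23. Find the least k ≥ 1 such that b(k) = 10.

b(0) = 10, b(1) = 13, b(2) = 3, b(3) = 21, b(4) = 7, b(5) = 0, b(6) = 8, b(7) = 12, b(8) = 14, b(9) = 15, b(10) = 4, b(11) = 10.
Since b(11) = b(0) = 10, the sequence is periodic with period 11.
The value 10 next appears (with k ≥ 1) at b(11).

11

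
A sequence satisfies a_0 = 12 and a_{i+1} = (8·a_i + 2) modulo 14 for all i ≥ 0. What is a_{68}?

8

We have a_0 = 12, a_1 = 0, a_2 = 2, a_3 = 4, a_4 = 6, a_5 = 8, a_6 = 10, a_7 = 12.
The sequence repeats with period 7.
So a_{68} = a_{0 + ((68-0) mod 7)} = a_5 = 8.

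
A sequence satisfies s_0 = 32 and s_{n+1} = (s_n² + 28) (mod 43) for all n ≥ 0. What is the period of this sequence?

Computing terms: s_0 = 32, s_1 = 20, s_2 = 41, s_3 = 32.
The sequence repeats with period 3.

3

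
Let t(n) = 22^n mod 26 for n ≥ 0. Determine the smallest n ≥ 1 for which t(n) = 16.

Listing terms: t(0) = 1, t(1) = 22, t(2) = 16, t(3) = 14, t(4) = 22.
Since t(4) = t(1) = 22, the sequence is eventually periodic: after a pre-period of length 1 it cycles with period 3.
The value 16 first appears (with n ≥ 1) at t(2).

2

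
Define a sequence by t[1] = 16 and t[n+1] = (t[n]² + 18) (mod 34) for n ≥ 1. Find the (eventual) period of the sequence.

t[1] = 16; t[2] = 2; t[3] = 22; t[4] = 26; t[5] = 14; t[6] = 10; t[7] = 16.
Since t[7] = t[1] = 16, the sequence is periodic with period 6.

6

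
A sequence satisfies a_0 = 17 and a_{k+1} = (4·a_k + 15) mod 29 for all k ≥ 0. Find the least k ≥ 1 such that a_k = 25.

1

Listing terms: a_0 = 17, a_1 = 25, a_2 = 28, a_3 = 11, a_4 = 1, a_5 = 19, a_6 = 4, a_7 = 2, a_8 = 23, a_9 = 20, a_{10} = 8, a_{11} = 18, a_{12} = 0, a_{13} = 15, a_{14} = 17.
The sequence repeats with period 14.
The value 25 first appears (with k ≥ 1) at a_1.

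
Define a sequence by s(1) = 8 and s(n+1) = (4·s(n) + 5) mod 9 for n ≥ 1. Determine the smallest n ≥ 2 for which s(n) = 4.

Computing terms: s(1) = 8; s(2) = 1; s(3) = 0; s(4) = 5; s(5) = 7; s(6) = 6; s(7) = 2; s(8) = 4; s(9) = 3; s(10) = 8.
The sequence repeats with period 9.
The value 4 first appears (with n ≥ 2) at s(8).

8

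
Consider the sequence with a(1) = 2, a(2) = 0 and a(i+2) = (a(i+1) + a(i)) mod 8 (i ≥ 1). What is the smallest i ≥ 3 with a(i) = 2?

3

Listing terms: a(1) = 2, a(2) = 0, a(3) = 2, a(4) = 2, a(5) = 4, a(6) = 6, a(7) = 2, a(8) = 0.
Since (a(7), a(8)) = (a(1), a(2)) = (2, 0) (two consecutive terms determine the rest), the sequence is periodic with period 6.
The value 2 first appears (with i ≥ 3) at a(3).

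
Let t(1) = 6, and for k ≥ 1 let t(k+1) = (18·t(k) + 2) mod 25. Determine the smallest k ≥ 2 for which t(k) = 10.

2

We have t(1) = 6; t(2) = 10; t(3) = 7; t(4) = 3; t(5) = 6.
Since t(5) = t(1) = 6, the sequence is periodic with period 4.
The value 10 first appears (with k ≥ 2) at t(2).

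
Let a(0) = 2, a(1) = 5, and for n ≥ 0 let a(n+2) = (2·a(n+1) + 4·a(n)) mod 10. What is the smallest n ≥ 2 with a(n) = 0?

6

a(0) = 2,  a(1) = 5,  a(2) = 8,  a(3) = 6,  a(4) = 4,  a(5) = 2,  a(6) = 0,  a(7) = 8,  a(8) = 6.
Since (a(7), a(8)) = (a(2), a(3)) = (8, 6) (two consecutive terms determine the rest), the sequence is eventually periodic: after a pre-period of length 2 it cycles with period 5.
The value 0 first appears (with n ≥ 2) at a(6).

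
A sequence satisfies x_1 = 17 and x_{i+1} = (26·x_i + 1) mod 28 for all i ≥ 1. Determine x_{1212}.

27

Computing terms: x_1 = 17, x_2 = 23, x_3 = 11, x_4 = 7, x_5 = 15, x_6 = 27, x_7 = 3, x_8 = 23.
Since x_8 = x_2 = 23, the sequence is eventually periodic: after a pre-period of length 1 it cycles with period 6.
For i ≥ 2, x_i depends only on (i - 2) mod 6. (1212 - 2) mod 6 = 4, so x_{1212} = x_6 = 27.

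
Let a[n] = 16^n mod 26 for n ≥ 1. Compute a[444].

Listing terms: a[1] = 16; a[2] = 22; a[3] = 14; a[4] = 16.
The sequence repeats with period 3.
(444 - 1) mod 3 = 2, so a[444] = a[3] = 14.

14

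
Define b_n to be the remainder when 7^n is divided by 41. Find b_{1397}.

Computing terms: b_1 = 7,  b_2 = 8,  b_3 = 15,  b_4 = 23,  b_5 = 38,  b_6 = 20,  b_7 = 17,  b_8 = 37,  b_9 = 13,  b_{10} = 9,  b_{11} = 22,  b_{12} = 31,  b_{13} = 12,  b_{14} = 2,  b_{15} = 14,  b_{16} = 16,  b_{17} = 30,  b_{18} = 5,  b_{19} = 35,  b_{20} = 40,  b_{21} = 34,  b_{22} = 33,  b_{23} = 26,  b_{24} = 18,  b_{25} = 3,  b_{26} = 21,  b_{27} = 24,  b_{28} = 4,  b_{29} = 28,  b_{30} = 32,  b_{31} = 19,  b_{32} = 10,  b_{33} = 29,  b_{34} = 39,  b_{35} = 27,  b_{36} = 25,  b_{37} = 11,  b_{38} = 36,  b_{39} = 6,  b_{40} = 1,  b_{41} = 7.
The sequence repeats with period 40.
(1397 - 1) mod 40 = 36, so b_{1397} = b_{37} = 11.

11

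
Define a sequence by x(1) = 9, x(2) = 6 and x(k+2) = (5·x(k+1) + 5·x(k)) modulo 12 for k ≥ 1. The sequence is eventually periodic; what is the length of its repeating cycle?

6

We have x(1) = 9,  x(2) = 6,  x(3) = 3,  x(4) = 9,  x(5) = 0,  x(6) = 9,  x(7) = 9,  x(8) = 6.
Since (x(7), x(8)) = (x(1), x(2)) = (9, 6) (two consecutive terms determine the rest), the sequence is periodic with period 6.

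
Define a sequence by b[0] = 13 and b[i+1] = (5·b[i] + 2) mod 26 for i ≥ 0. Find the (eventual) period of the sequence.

4

We have b[0] = 13,  b[1] = 15,  b[2] = 25,  b[3] = 23,  b[4] = 13.
The sequence repeats with period 4.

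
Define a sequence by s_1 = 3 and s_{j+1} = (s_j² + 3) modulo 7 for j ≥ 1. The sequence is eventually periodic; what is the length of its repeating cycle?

Computing terms: s_1 = 3,  s_2 = 5,  s_3 = 0,  s_4 = 3.
The sequence repeats with period 3.

3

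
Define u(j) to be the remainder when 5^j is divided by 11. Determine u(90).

Listing terms: u(0) = 1, u(1) = 5, u(2) = 3, u(3) = 4, u(4) = 9, u(5) = 1.
Since u(5) = u(0) = 1, the sequence is periodic with period 5.
(90 - 0) mod 5 = 0, so u(90) = u(0) = 1.

1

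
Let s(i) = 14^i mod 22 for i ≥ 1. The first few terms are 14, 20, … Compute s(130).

12

We have s(1) = 14, s(2) = 20, s(3) = 16, s(4) = 4, s(5) = 12, s(6) = 14.
The sequence repeats with period 5.
(130 - 1) mod 5 = 4, so s(130) = s(5) = 12.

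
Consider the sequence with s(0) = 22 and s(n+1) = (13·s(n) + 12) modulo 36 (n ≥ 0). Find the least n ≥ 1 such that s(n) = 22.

3

We have s(0) = 22, s(1) = 10, s(2) = 34, s(3) = 22.
Since s(3) = s(0) = 22, the sequence is periodic with period 3.
The value 22 next appears (with n ≥ 1) at s(3).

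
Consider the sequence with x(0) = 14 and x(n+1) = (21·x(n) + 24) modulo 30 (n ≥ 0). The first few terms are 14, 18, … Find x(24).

We have x(0) = 14, x(1) = 18, x(2) = 12, x(3) = 6, x(4) = 0, x(5) = 24, x(6) = 18.
Since x(6) = x(1) = 18, the sequence is eventually periodic: after a pre-period of length 1 it cycles with period 5.
For n ≥ 1, x(n) depends only on (n - 1) mod 5. (24 - 1) mod 5 = 3, so x(24) = x(4) = 0.

0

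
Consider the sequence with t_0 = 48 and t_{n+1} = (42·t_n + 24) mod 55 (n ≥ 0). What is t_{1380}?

48

t_0 = 48,  t_1 = 5,  t_2 = 14,  t_3 = 7,  t_4 = 43,  t_5 = 15,  t_6 = 49,  t_7 = 47,  t_8 = 18,  t_9 = 10,  t_{10} = 4,  t_{11} = 27,  t_{12} = 3,  t_{13} = 40,  t_{14} = 54,  t_{15} = 37,  t_{16} = 38,  t_{17} = 25,  t_{18} = 29,  t_{19} = 32,  t_{20} = 48.
The sequence repeats with period 20.
(1380 - 0) mod 20 = 0, so t_{1380} = t_0 = 48.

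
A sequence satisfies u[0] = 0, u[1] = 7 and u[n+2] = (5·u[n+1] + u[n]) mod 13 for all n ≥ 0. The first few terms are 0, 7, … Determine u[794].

9

Listing terms: u[0] = 0, u[1] = 7, u[2] = 9, u[3] = 0, u[4] = 9, u[5] = 6, u[6] = 0, u[7] = 6, u[8] = 4, u[9] = 0, u[10] = 4, u[11] = 7, u[12] = 0, u[13] = 7.
The sequence repeats with period 12.
So u[794] = u[0 + ((794-0) mod 12)] = u[2] = 9.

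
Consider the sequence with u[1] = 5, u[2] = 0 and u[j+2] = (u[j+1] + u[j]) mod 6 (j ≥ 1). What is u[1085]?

4

Computing terms: u[1] = 5; u[2] = 0; u[3] = 5; u[4] = 5; u[5] = 4; u[6] = 3; u[7] = 1; u[8] = 4; u[9] = 5; u[10] = 3; u[11] = 2; u[12] = 5; u[13] = 1; u[14] = 0; u[15] = 1; u[16] = 1; u[17] = 2; u[18] = 3; u[19] = 5; u[20] = 2; u[21] = 1; u[22] = 3; u[23] = 4; u[24] = 1; u[25] = 5; u[26] = 0.
The sequence repeats with period 24.
(1085 - 1) mod 24 = 4, so u[1085] = u[5] = 4.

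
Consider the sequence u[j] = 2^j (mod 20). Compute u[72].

u[1] = 2; u[2] = 4; u[3] = 8; u[4] = 16; u[5] = 12; u[6] = 4.
Since u[6] = u[2] = 4, the sequence is eventually periodic: after a pre-period of length 1 it cycles with period 4.
For j ≥ 2, u[j] depends only on (j - 2) mod 4. (72 - 2) mod 4 = 2, so u[72] = u[4] = 16.

16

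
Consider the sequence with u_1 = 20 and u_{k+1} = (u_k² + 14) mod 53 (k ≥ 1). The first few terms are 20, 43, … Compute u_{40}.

u_1 = 20,  u_2 = 43,  u_3 = 8,  u_4 = 25,  u_5 = 3,  u_6 = 23,  u_7 = 13,  u_8 = 24,  u_9 = 7,  u_{10} = 10,  u_{11} = 8.
Since u_{11} = u_3 = 8, the sequence is eventually periodic: after a pre-period of length 2 it cycles with period 8.
For k ≥ 3, u_k depends only on (k - 3) mod 8. (40 - 3) mod 8 = 5, so u_{40} = u_8 = 24.

24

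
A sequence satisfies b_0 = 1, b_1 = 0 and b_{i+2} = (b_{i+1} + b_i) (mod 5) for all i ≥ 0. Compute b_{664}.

We have b_0 = 1; b_1 = 0; b_2 = 1; b_3 = 1; b_4 = 2; b_5 = 3; b_6 = 0; b_7 = 3; b_8 = 3; b_9 = 1; b_{10} = 4; b_{11} = 0; b_{12} = 4; b_{13} = 4; b_{14} = 3; b_{15} = 2; b_{16} = 0; b_{17} = 2; b_{18} = 2; b_{19} = 4; b_{20} = 1; b_{21} = 0.
The sequence repeats with period 20.
So b_{664} = b_{0 + ((664-0) mod 20)} = b_4 = 2.

2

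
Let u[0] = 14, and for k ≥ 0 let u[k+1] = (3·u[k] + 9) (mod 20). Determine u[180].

u[0] = 14, u[1] = 11, u[2] = 2, u[3] = 15, u[4] = 14.
The sequence repeats with period 4.
So u[180] = u[0 + ((180-0) mod 4)] = u[0] = 14.

14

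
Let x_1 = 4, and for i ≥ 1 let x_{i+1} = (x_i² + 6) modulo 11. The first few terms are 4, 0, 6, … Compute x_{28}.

We have x_1 = 4; x_2 = 0; x_3 = 6; x_4 = 9; x_5 = 10; x_6 = 7; x_7 = 0.
Since x_7 = x_2 = 0, the sequence is eventually periodic: after a pre-period of length 1 it cycles with period 5.
For i ≥ 2, x_i depends only on (i - 2) mod 5. (28 - 2) mod 5 = 1, so x_{28} = x_3 = 6.

6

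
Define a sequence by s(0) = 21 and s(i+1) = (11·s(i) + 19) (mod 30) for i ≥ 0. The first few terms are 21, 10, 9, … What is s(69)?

22

We have s(0) = 21, s(1) = 10, s(2) = 9, s(3) = 28, s(4) = 27, s(5) = 16, s(6) = 15, s(7) = 4, s(8) = 3, s(9) = 22, s(10) = 21.
Since s(10) = s(0) = 21, the sequence is periodic with period 10.
(69 - 0) mod 10 = 9, so s(69) = s(9) = 22.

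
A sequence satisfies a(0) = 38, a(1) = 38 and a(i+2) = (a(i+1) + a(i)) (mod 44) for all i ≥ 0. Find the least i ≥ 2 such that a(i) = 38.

We have a(0) = 38; a(1) = 38; a(2) = 32; a(3) = 26; a(4) = 14; a(5) = 40; a(6) = 10; a(7) = 6; a(8) = 16; a(9) = 22; a(10) = 38; a(11) = 16; a(12) = 10; a(13) = 26; a(14) = 36; a(15) = 18; a(16) = 10; a(17) = 28; a(18) = 38; a(19) = 22; a(20) = 16; a(21) = 38; a(22) = 10; a(23) = 4; a(24) = 14; a(25) = 18; a(26) = 32; a(27) = 6; a(28) = 38; a(29) = 0; a(30) = 38; a(31) = 38.
Since (a(30), a(31)) = (a(0), a(1)) = (38, 38) (two consecutive terms determine the rest), the sequence is periodic with period 30.
The value 38 first appears (with i ≥ 2) at a(10).

10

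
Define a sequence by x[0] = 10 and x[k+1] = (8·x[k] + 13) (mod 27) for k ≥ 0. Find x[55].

We have x[0] = 10, x[1] = 12, x[2] = 1, x[3] = 21, x[4] = 19, x[5] = 3, x[6] = 10.
The sequence repeats with period 6.
So x[55] = x[0 + ((55-0) mod 6)] = x[1] = 12.

12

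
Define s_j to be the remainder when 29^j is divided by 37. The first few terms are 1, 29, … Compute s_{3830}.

We have s_0 = 1, s_1 = 29, s_2 = 27, s_3 = 6, s_4 = 26, s_5 = 14, s_6 = 36, s_7 = 8, s_8 = 10, s_9 = 31, s_{10} = 11, s_{11} = 23, s_{12} = 1.
Since s_{12} = s_0 = 1, the sequence is periodic with period 12.
So s_{3830} = s_{0 + ((3830-0) mod 12)} = s_2 = 27.

27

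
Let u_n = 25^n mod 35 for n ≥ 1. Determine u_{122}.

30

Computing terms: u_1 = 25,  u_2 = 30,  u_3 = 15,  u_4 = 25.
Since u_4 = u_1 = 25, the sequence is periodic with period 3.
(122 - 1) mod 3 = 1, so u_{122} = u_2 = 30.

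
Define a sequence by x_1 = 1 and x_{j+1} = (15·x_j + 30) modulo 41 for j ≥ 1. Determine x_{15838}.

40

We have x_1 = 1; x_2 = 4; x_3 = 8; x_4 = 27; x_5 = 25; x_6 = 36; x_7 = 37; x_8 = 11; x_9 = 31; x_{10} = 3; x_{11} = 34; x_{12} = 7; x_{13} = 12; x_{14} = 5; x_{15} = 23; x_{16} = 6; x_{17} = 38; x_{18} = 26; x_{19} = 10; x_{20} = 16; x_{21} = 24; x_{22} = 21; x_{23} = 17; x_{24} = 39; x_{25} = 0; x_{26} = 30; x_{27} = 29; x_{28} = 14; x_{29} = 35; x_{30} = 22; x_{31} = 32; x_{32} = 18; x_{33} = 13; x_{34} = 20; x_{35} = 2; x_{36} = 19; x_{37} = 28; x_{38} = 40; x_{39} = 15; x_{40} = 9; x_{41} = 1.
The sequence repeats with period 40.
So x_{15838} = x_{1 + ((15838-1) mod 40)} = x_{38} = 40.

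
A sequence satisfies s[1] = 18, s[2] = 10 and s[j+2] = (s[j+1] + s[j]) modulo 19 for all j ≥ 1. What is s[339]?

3

Computing terms: s[1] = 18; s[2] = 10; s[3] = 9; s[4] = 0; s[5] = 9; s[6] = 9; s[7] = 18; s[8] = 8; s[9] = 7; s[10] = 15; s[11] = 3; s[12] = 18; s[13] = 2; s[14] = 1; s[15] = 3; s[16] = 4; s[17] = 7; s[18] = 11; s[19] = 18; s[20] = 10.
The sequence repeats with period 18.
So s[339] = s[1 + ((339-1) mod 18)] = s[15] = 3.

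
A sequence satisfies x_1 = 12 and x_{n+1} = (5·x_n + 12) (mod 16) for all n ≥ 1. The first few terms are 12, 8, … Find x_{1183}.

4

x_1 = 12; x_2 = 8; x_3 = 4; x_4 = 0; x_5 = 12.
Since x_5 = x_1 = 12, the sequence is periodic with period 4.
(1183 - 1) mod 4 = 2, so x_{1183} = x_3 = 4.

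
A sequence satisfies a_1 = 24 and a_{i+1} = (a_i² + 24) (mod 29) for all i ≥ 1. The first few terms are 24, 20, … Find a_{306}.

We have a_1 = 24; a_2 = 20; a_3 = 18; a_4 = 0; a_5 = 24.
The sequence repeats with period 4.
(306 - 1) mod 4 = 1, so a_{306} = a_2 = 20.

20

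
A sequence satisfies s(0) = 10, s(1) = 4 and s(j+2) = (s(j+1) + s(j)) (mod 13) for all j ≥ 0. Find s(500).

12

s(0) = 10; s(1) = 4; s(2) = 1; s(3) = 5; s(4) = 6; s(5) = 11; s(6) = 4; s(7) = 2; s(8) = 6; s(9) = 8; s(10) = 1; s(11) = 9; s(12) = 10; s(13) = 6; s(14) = 3; s(15) = 9; s(16) = 12; s(17) = 8; s(18) = 7; s(19) = 2; s(20) = 9; s(21) = 11; s(22) = 7; s(23) = 5; s(24) = 12; s(25) = 4; s(26) = 3; s(27) = 7; s(28) = 10; s(29) = 4.
Since (s(28), s(29)) = (s(0), s(1)) = (10, 4) (two consecutive terms determine the rest), the sequence is periodic with period 28.
So s(500) = s(0 + ((500-0) mod 28)) = s(24) = 12.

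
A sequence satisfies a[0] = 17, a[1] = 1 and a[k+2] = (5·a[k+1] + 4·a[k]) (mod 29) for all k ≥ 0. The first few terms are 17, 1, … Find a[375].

Computing terms: a[0] = 17; a[1] = 1; a[2] = 15; a[3] = 21; a[4] = 20; a[5] = 10; a[6] = 14; a[7] = 23; a[8] = 26; a[9] = 19; a[10] = 25; a[11] = 27; a[12] = 3; a[13] = 7; a[14] = 18; a[15] = 2; a[16] = 24; a[17] = 12; a[18] = 11; a[19] = 16; a[20] = 8; a[21] = 17; a[22] = 1.
The sequence repeats with period 21.
(375 - 0) mod 21 = 18, so a[375] = a[18] = 11.

11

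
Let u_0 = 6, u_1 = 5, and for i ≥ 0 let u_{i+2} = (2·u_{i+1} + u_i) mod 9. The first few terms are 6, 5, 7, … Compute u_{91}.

We have u_0 = 6; u_1 = 5; u_2 = 7; u_3 = 1; u_4 = 0; u_5 = 1; u_6 = 2; u_7 = 5; u_8 = 3; u_9 = 2; u_{10} = 7; u_{11} = 7; u_{12} = 3; u_{13} = 4; u_{14} = 2; u_{15} = 8; u_{16} = 0; u_{17} = 8; u_{18} = 7; u_{19} = 4; u_{20} = 6; u_{21} = 7; u_{22} = 2; u_{23} = 2; u_{24} = 6; u_{25} = 5.
The sequence repeats with period 24.
So u_{91} = u_{0 + ((91-0) mod 24)} = u_{19} = 4.

4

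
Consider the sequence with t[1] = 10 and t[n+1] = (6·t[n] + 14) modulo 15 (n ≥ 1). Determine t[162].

14

Listing terms: t[1] = 10,  t[2] = 14,  t[3] = 8,  t[4] = 2,  t[5] = 11,  t[6] = 5,  t[7] = 14.
Since t[7] = t[2] = 14, the sequence is eventually periodic: after a pre-period of length 1 it cycles with period 5.
For n ≥ 2, t[n] depends only on (n - 2) mod 5. (162 - 2) mod 5 = 0, so t[162] = t[2] = 14.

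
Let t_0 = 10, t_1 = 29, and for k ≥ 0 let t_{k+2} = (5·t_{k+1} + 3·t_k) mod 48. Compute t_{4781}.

Listing terms: t_0 = 10; t_1 = 29; t_2 = 31; t_3 = 2; t_4 = 7; t_5 = 41; t_6 = 34; t_7 = 5; t_8 = 31; t_9 = 26; t_{10} = 31; t_{11} = 41; t_{12} = 10; t_{13} = 29.
Since (t_{12}, t_{13}) = (t_0, t_1) = (10, 29) (two consecutive terms determine the rest), the sequence is periodic with period 12.
(4781 - 0) mod 12 = 5, so t_{4781} = t_5 = 41.

41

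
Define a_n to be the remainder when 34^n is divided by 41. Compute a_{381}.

7

We have a_0 = 1; a_1 = 34; a_2 = 8; a_3 = 26; a_4 = 23; a_5 = 3; a_6 = 20; a_7 = 24; a_8 = 37; a_9 = 28; a_{10} = 9; a_{11} = 19; a_{12} = 31; a_{13} = 29; a_{14} = 2; a_{15} = 27; a_{16} = 16; a_{17} = 11; a_{18} = 5; a_{19} = 6; a_{20} = 40; a_{21} = 7; a_{22} = 33; a_{23} = 15; a_{24} = 18; a_{25} = 38; a_{26} = 21; a_{27} = 17; a_{28} = 4; a_{29} = 13; a_{30} = 32; a_{31} = 22; a_{32} = 10; a_{33} = 12; a_{34} = 39; a_{35} = 14; a_{36} = 25; a_{37} = 30; a_{38} = 36; a_{39} = 35; a_{40} = 1.
Since a_{40} = a_0 = 1, the sequence is periodic with period 40.
(381 - 0) mod 40 = 21, so a_{381} = a_{21} = 7.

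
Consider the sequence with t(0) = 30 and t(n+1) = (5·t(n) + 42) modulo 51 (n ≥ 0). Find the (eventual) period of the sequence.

t(0) = 30; t(1) = 39; t(2) = 33; t(3) = 3; t(4) = 6; t(5) = 21; t(6) = 45; t(7) = 12; t(8) = 0; t(9) = 42; t(10) = 48; t(11) = 27; t(12) = 24; t(13) = 9; t(14) = 36; t(15) = 18; t(16) = 30.
The sequence repeats with period 16.

16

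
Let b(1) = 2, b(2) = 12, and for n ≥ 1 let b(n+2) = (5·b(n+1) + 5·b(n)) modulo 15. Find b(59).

0

Computing terms: b(1) = 2,  b(2) = 12,  b(3) = 10,  b(4) = 5,  b(5) = 0,  b(6) = 10,  b(7) = 5.
Since (b(6), b(7)) = (b(3), b(4)) = (10, 5) (two consecutive terms determine the rest), the sequence is eventually periodic: after a pre-period of length 2 it cycles with period 3.
For n ≥ 3, b(n) depends only on (n - 3) mod 3. (59 - 3) mod 3 = 2, so b(59) = b(5) = 0.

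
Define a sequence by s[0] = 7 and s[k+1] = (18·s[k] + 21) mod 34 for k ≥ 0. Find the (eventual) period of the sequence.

17

s[0] = 7,  s[1] = 11,  s[2] = 15,  s[3] = 19,  s[4] = 23,  s[5] = 27,  s[6] = 31,  s[7] = 1,  s[8] = 5,  s[9] = 9,  s[10] = 13,  s[11] = 17,  s[12] = 21,  s[13] = 25,  s[14] = 29,  s[15] = 33,  s[16] = 3,  s[17] = 7.
The sequence repeats with period 17.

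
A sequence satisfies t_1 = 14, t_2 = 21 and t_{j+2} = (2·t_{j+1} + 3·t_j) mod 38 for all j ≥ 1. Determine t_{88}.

We have t_1 = 14; t_2 = 21; t_3 = 8; t_4 = 3; t_5 = 30; t_6 = 31; t_7 = 0; t_8 = 17; t_9 = 34; t_{10} = 5; t_{11} = 36; t_{12} = 11; t_{13} = 16; t_{14} = 27; t_{15} = 26; t_{16} = 19; t_{17} = 2; t_{18} = 23; t_{19} = 14; t_{20} = 21.
Since (t_{19}, t_{20}) = (t_1, t_2) = (14, 21) (two consecutive terms determine the rest), the sequence is periodic with period 18.
So t_{88} = t_{1 + ((88-1) mod 18)} = t_{16} = 19.

19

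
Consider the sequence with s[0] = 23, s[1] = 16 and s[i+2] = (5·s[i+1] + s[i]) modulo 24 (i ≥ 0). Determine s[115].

We have s[0] = 23,  s[1] = 16,  s[2] = 7,  s[3] = 3,  s[4] = 22,  s[5] = 17,  s[6] = 11,  s[7] = 0,  s[8] = 11,  s[9] = 7,  s[10] = 22,  s[11] = 21,  s[12] = 7,  s[13] = 8,  s[14] = 23,  s[15] = 3,  s[16] = 14,  s[17] = 1,  s[18] = 19,  s[19] = 0,  s[20] = 19,  s[21] = 23,  s[22] = 14,  s[23] = 21,  s[24] = 23,  s[25] = 16.
The sequence repeats with period 24.
(115 - 0) mod 24 = 19, so s[115] = s[19] = 0.

0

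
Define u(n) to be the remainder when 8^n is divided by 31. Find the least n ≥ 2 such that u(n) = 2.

2

We have u(1) = 8, u(2) = 2, u(3) = 16, u(4) = 4, u(5) = 1, u(6) = 8.
Since u(6) = u(1) = 8, the sequence is periodic with period 5.
The value 2 first appears (with n ≥ 2) at u(2).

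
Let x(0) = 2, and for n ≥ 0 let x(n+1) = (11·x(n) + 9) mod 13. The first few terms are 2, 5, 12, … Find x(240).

Computing terms: x(0) = 2,  x(1) = 5,  x(2) = 12,  x(3) = 11,  x(4) = 0,  x(5) = 9,  x(6) = 4,  x(7) = 1,  x(8) = 7,  x(9) = 8,  x(10) = 6,  x(11) = 10,  x(12) = 2.
Since x(12) = x(0) = 2, the sequence is periodic with period 12.
(240 - 0) mod 12 = 0, so x(240) = x(0) = 2.

2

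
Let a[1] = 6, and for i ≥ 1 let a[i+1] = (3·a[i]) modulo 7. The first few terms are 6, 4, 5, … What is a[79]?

We have a[1] = 6; a[2] = 4; a[3] = 5; a[4] = 1; a[5] = 3; a[6] = 2; a[7] = 6.
The sequence repeats with period 6.
(79 - 1) mod 6 = 0, so a[79] = a[1] = 6.

6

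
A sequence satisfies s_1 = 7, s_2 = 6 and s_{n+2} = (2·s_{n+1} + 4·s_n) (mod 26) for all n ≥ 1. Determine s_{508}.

s_1 = 7; s_2 = 6; s_3 = 14; s_4 = 0; s_5 = 4; s_6 = 8; s_7 = 6; s_8 = 18; s_9 = 8; s_{10} = 10; s_{11} = 0; s_{12} = 14; s_{13} = 2; s_{14} = 8; s_{15} = 24; s_{16} = 2; s_{17} = 22; s_{18} = 0; s_{19} = 10; s_{20} = 20; s_{21} = 2; s_{22} = 6; s_{23} = 20; s_{24} = 12; s_{25} = 0; s_{26} = 22; s_{27} = 18; s_{28} = 20; s_{29} = 8; s_{30} = 18; s_{31} = 16; s_{32} = 0; s_{33} = 12; s_{34} = 24; s_{35} = 18; s_{36} = 2; s_{37} = 24; s_{38} = 4; s_{39} = 0; s_{40} = 16; s_{41} = 6; s_{42} = 24; s_{43} = 20; s_{44} = 6; s_{45} = 14.
Since (s_{44}, s_{45}) = (s_2, s_3) = (6, 14) (two consecutive terms determine the rest), the sequence is eventually periodic: after a pre-period of length 1 it cycles with period 42.
For n ≥ 2, s_n depends only on (n - 2) mod 42. (508 - 2) mod 42 = 2, so s_{508} = s_4 = 0.

0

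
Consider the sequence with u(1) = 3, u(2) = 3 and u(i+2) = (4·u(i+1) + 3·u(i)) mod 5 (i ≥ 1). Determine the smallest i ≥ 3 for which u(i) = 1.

3

Listing terms: u(1) = 3,  u(2) = 3,  u(3) = 1,  u(4) = 3,  u(5) = 0,  u(6) = 4,  u(7) = 1,  u(8) = 1,  u(9) = 2,  u(10) = 1,  u(11) = 0,  u(12) = 3,  u(13) = 2,  u(14) = 2,  u(15) = 4,  u(16) = 2,  u(17) = 0,  u(18) = 1,  u(19) = 4,  u(20) = 4,  u(21) = 3,  u(22) = 4,  u(23) = 0,  u(24) = 2,  u(25) = 3,  u(26) = 3.
Since (u(25), u(26)) = (u(1), u(2)) = (3, 3) (two consecutive terms determine the rest), the sequence is periodic with period 24.
The value 1 first appears (with i ≥ 3) at u(3).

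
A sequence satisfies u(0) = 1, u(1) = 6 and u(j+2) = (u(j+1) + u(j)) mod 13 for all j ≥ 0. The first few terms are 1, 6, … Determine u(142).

u(0) = 1,  u(1) = 6,  u(2) = 7,  u(3) = 0,  u(4) = 7,  u(5) = 7,  u(6) = 1,  u(7) = 8,  u(8) = 9,  u(9) = 4,  u(10) = 0,  u(11) = 4,  u(12) = 4,  u(13) = 8,  u(14) = 12,  u(15) = 7,  u(16) = 6,  u(17) = 0,  u(18) = 6,  u(19) = 6,  u(20) = 12,  u(21) = 5,  u(22) = 4,  u(23) = 9,  u(24) = 0,  u(25) = 9,  u(26) = 9,  u(27) = 5,  u(28) = 1,  u(29) = 6.
Since (u(28), u(29)) = (u(0), u(1)) = (1, 6) (two consecutive terms determine the rest), the sequence is periodic with period 28.
So u(142) = u(0 + ((142-0) mod 28)) = u(2) = 7.

7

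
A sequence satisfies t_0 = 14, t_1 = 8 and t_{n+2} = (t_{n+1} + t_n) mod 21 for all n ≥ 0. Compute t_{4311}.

Computing terms: t_0 = 14,  t_1 = 8,  t_2 = 1,  t_3 = 9,  t_4 = 10,  t_5 = 19,  t_6 = 8,  t_7 = 6,  t_8 = 14,  t_9 = 20,  t_{10} = 13,  t_{11} = 12,  t_{12} = 4,  t_{13} = 16,  t_{14} = 20,  t_{15} = 15,  t_{16} = 14,  t_{17} = 8.
The sequence repeats with period 16.
So t_{4311} = t_{0 + ((4311-0) mod 16)} = t_7 = 6.

6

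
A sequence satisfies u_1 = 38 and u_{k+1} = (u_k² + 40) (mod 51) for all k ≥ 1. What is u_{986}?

38

Listing terms: u_1 = 38, u_2 = 5, u_3 = 14, u_4 = 32, u_5 = 44, u_6 = 38.
The sequence repeats with period 5.
So u_{986} = u_{1 + ((986-1) mod 5)} = u_1 = 38.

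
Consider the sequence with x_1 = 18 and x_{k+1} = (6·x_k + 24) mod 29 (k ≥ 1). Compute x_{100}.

16

Listing terms: x_1 = 18, x_2 = 16, x_3 = 4, x_4 = 19, x_5 = 22, x_6 = 11, x_7 = 3, x_8 = 13, x_9 = 15, x_{10} = 27, x_{11} = 12, x_{12} = 9, x_{13} = 20, x_{14} = 28, x_{15} = 18.
Since x_{15} = x_1 = 18, the sequence is periodic with period 14.
(100 - 1) mod 14 = 1, so x_{100} = x_2 = 16.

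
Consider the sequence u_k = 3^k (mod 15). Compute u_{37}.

Computing terms: u_1 = 3, u_2 = 9, u_3 = 12, u_4 = 6, u_5 = 3.
Since u_5 = u_1 = 3, the sequence is periodic with period 4.
So u_{37} = u_{1 + ((37-1) mod 4)} = u_1 = 3.

3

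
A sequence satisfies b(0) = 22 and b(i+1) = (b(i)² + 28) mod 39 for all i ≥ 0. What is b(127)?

b(0) = 22,  b(1) = 5,  b(2) = 14,  b(3) = 29,  b(4) = 11,  b(5) = 32,  b(6) = 38,  b(7) = 29.
Since b(7) = b(3) = 29, the sequence is eventually periodic: after a pre-period of length 3 it cycles with period 4.
For i ≥ 3, b(i) depends only on (i - 3) mod 4. (127 - 3) mod 4 = 0, so b(127) = b(3) = 29.

29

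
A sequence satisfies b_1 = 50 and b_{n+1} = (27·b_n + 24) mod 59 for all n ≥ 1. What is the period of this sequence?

29

b_1 = 50, b_2 = 17, b_3 = 11, b_4 = 26, b_5 = 18, b_6 = 38, b_7 = 47, b_8 = 54, b_9 = 7, b_{10} = 36, b_{11} = 52, b_{12} = 12, b_{13} = 53, b_{14} = 39, b_{15} = 15, b_{16} = 16, b_{17} = 43, b_{18} = 5, b_{19} = 41, b_{20} = 10, b_{21} = 58, b_{22} = 56, b_{23} = 2, b_{24} = 19, b_{25} = 6, b_{26} = 9, b_{27} = 31, b_{28} = 35, b_{29} = 25, b_{30} = 50.
Since b_{30} = b_1 = 50, the sequence is periodic with period 29.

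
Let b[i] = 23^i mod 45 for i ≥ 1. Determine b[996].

Computing terms: b[1] = 23,  b[2] = 34,  b[3] = 17,  b[4] = 31,  b[5] = 38,  b[6] = 19,  b[7] = 32,  b[8] = 16,  b[9] = 8,  b[10] = 4,  b[11] = 2,  b[12] = 1,  b[13] = 23.
Since b[13] = b[1] = 23, the sequence is periodic with period 12.
So b[996] = b[1 + ((996-1) mod 12)] = b[12] = 1.

1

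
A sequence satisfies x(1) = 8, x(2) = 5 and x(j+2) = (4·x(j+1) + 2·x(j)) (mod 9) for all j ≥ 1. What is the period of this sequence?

Listing terms: x(1) = 8; x(2) = 5; x(3) = 0; x(4) = 1; x(5) = 4; x(6) = 0; x(7) = 8; x(8) = 5.
The sequence repeats with period 6.

6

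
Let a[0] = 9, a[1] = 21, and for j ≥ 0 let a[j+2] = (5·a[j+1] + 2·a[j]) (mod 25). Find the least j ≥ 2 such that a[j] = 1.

a[0] = 9,  a[1] = 21,  a[2] = 23,  a[3] = 7,  a[4] = 6,  a[5] = 19,  a[6] = 7,  a[7] = 23,  a[8] = 4,  a[9] = 16,  a[10] = 13,  a[11] = 22,  a[12] = 11,  a[13] = 24,  a[14] = 17,  a[15] = 8,  a[16] = 24,  a[17] = 11,  a[18] = 3,  a[19] = 12,  a[20] = 16,  a[21] = 4,  a[22] = 2,  a[23] = 18,  a[24] = 19,  a[25] = 6,  a[26] = 18,  a[27] = 2,  a[28] = 21,  a[29] = 9,  a[30] = 12,  a[31] = 3,  a[32] = 14,  a[33] = 1,  a[34] = 8,  a[35] = 17,  a[36] = 1,  a[37] = 14,  a[38] = 22,  a[39] = 13,  a[40] = 9,  a[41] = 21.
Since (a[40], a[41]) = (a[0], a[1]) = (9, 21) (two consecutive terms determine the rest), the sequence is periodic with period 40.
The value 1 first appears (with j ≥ 2) at a[33].

33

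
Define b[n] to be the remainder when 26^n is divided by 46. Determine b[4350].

Computing terms: b[1] = 26,  b[2] = 32,  b[3] = 4,  b[4] = 12,  b[5] = 36,  b[6] = 16,  b[7] = 2,  b[8] = 6,  b[9] = 18,  b[10] = 8,  b[11] = 24,  b[12] = 26.
Since b[12] = b[1] = 26, the sequence is periodic with period 11.
So b[4350] = b[1 + ((4350-1) mod 11)] = b[5] = 36.

36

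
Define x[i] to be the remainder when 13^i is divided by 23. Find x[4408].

x[0] = 1, x[1] = 13, x[2] = 8, x[3] = 12, x[4] = 18, x[5] = 4, x[6] = 6, x[7] = 9, x[8] = 2, x[9] = 3, x[10] = 16, x[11] = 1.
Since x[11] = x[0] = 1, the sequence is periodic with period 11.
(4408 - 0) mod 11 = 8, so x[4408] = x[8] = 2.

2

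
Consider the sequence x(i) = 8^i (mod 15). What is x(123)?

Computing terms: x(0) = 1; x(1) = 8; x(2) = 4; x(3) = 2; x(4) = 1.
The sequence repeats with period 4.
(123 - 0) mod 4 = 3, so x(123) = x(3) = 2.

2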